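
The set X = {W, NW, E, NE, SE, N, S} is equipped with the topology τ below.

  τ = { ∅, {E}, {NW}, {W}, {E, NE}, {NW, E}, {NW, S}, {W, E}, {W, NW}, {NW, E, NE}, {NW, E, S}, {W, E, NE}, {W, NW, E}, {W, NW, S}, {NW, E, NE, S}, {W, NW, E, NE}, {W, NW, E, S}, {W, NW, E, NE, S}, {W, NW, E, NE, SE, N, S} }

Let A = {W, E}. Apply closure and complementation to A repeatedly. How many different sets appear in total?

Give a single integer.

6

X∖A={NW, NE, SE, N, S}, int(X∖A)={NW, S}, hence cl(A)={W, E, NE, SE, N}
Orbit (k=closure, c=complement):
  1. A     = {W, E}
  2. kA    = {W, E, NE, SE, N}
  3. cA    = {NW, NE, SE, N, S}
  4. ckA   = {NW, S}
  5. kckA  = {NW, SE, N, S}
  6. ckckA = {W, E, NE}
(closed under both — stop)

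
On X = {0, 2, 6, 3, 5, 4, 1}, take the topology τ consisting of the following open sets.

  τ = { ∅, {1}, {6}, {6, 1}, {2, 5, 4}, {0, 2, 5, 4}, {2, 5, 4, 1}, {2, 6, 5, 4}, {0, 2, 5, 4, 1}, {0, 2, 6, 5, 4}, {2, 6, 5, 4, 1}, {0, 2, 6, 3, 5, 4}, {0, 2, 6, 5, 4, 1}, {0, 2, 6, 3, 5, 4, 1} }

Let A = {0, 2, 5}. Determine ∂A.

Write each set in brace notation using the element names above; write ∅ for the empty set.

U open, U⊆A: ∅. int(A) = ⋃ = ∅
X∖A={6, 3, 4, 1}, int(X∖A)={6, 1}, hence cl(A)={0, 2, 3, 5, 4}
∂A: remove int from cl → {0, 2, 3, 5, 4}

{0, 2, 3, 5, 4}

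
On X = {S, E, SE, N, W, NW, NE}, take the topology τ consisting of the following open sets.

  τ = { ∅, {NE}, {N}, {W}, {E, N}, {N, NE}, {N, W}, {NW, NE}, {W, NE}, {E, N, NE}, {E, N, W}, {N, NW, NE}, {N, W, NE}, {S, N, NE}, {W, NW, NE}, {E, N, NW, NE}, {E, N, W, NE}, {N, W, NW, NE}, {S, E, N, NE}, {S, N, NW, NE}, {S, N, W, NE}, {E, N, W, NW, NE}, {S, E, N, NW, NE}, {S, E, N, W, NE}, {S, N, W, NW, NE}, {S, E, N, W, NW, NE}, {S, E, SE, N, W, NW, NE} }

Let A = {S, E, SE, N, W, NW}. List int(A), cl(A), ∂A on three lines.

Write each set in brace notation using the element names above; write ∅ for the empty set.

int(A) = {E, N, W}
cl(A)  = {S, E, SE, N, W, NW}
∂A     = {S, SE, NW}

opens ⊆ A: ∅, {N}, {W}, {E, N}, {N, W}, {E, N, W}; union → int = {E, N, W}
complement {NE}; its interior {NE}; cl(A) = X∖{NE} = {S, E, SE, N, W, NW}
boundary = {S, E, SE, N, W, NW} ∖ {E, N, W} = {S, SE, NW}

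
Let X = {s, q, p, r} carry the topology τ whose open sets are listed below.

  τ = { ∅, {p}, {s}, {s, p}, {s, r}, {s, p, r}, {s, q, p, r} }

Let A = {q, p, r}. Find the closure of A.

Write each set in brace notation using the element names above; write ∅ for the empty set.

complement {s}; its interior {s}; cl(A) = X∖{s} = {q, p, r}

{q, p, r}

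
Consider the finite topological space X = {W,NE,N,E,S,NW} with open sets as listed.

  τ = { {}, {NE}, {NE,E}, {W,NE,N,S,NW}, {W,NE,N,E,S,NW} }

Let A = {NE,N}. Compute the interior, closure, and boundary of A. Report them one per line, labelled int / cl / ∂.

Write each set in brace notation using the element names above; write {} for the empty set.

interior: largest open inside A is {NE} (from {}, {NE})
cl via duality: int({W,E,S,NW}) = {}, so X∖{} = {W,NE,N,E,S,NW}
cl∖int = {W,N,E,S,NW}

int(A) = {NE}
cl(A)  = {W,NE,N,E,S,NW}
∂A     = {W,N,E,S,NW}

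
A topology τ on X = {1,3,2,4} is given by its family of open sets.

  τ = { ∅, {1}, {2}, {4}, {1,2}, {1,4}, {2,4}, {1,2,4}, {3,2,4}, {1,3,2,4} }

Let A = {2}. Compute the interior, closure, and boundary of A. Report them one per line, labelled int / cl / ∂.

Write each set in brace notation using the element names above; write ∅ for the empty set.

opens ⊆ A: ∅, {2}; union → int = {2}
complement {1,3,4}; its interior {1,4}; cl(A) = X∖{1,4} = {3,2}
boundary = {3,2} ∖ {2} = {3}

int(A) = {2}
cl(A)  = {3,2}
∂A     = {3}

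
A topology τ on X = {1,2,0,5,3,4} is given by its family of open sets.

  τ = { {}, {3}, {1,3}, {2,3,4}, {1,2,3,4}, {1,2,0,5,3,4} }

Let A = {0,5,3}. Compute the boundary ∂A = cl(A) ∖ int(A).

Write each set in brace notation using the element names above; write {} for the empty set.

{1,2,0,5,4}

U open, U⊆A: {}, {3}. int(A) = ⋃ = {3}
X∖A={1,2,4}, int(X∖A)={}, hence cl(A)={1,2,0,5,3,4}
∂A: remove int from cl → {1,2,0,5,4}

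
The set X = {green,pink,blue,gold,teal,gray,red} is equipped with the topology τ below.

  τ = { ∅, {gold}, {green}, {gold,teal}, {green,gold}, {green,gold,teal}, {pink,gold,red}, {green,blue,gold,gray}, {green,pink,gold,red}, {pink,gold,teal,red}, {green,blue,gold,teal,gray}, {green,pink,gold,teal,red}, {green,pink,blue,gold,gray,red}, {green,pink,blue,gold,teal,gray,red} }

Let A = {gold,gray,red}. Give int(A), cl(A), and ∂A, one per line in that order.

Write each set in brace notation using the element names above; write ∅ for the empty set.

int(A) = {gold}
cl(A)  = {pink,blue,gold,teal,gray,red}
∂A     = {pink,blue,teal,gray,red}

interior: largest open inside A is {gold} (from ∅, {gold})
cl via duality: int({green,pink,blue,teal}) = {green}, so X∖{green} = {pink,blue,gold,teal,gray,red}
cl∖int = {pink,blue,teal,gray,red}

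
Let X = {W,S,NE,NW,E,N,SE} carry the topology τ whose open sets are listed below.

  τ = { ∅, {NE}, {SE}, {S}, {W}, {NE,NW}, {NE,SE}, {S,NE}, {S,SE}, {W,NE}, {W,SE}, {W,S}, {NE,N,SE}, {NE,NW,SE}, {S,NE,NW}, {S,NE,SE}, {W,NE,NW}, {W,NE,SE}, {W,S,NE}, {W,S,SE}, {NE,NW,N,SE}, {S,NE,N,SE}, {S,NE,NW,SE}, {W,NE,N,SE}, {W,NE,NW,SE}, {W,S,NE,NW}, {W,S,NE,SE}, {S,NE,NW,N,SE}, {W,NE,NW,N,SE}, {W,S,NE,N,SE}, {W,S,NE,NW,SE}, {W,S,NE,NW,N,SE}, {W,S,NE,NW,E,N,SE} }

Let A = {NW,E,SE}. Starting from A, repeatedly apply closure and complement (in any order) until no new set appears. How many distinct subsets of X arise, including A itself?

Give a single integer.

complement {W,S,NE,N}; its interior {W,S,NE}; cl(A) = X∖{W,S,NE} = {NW,E,N,SE}
With k = closure, c = complement:
  1. A     = {NW,E,SE}
  2. kA    = {NW,E,N,SE}
  3. cA    = {W,S,NE,N}
  4. ckA   = {W,S,NE}
  5. kcA   = {W,S,NE,NW,E,N}
  6. ckcA  = {SE}
  7. kckcA = {E,N,SE}
  8. ckckcA = {W,S,NE,NW}
k, c of each give nothing new

8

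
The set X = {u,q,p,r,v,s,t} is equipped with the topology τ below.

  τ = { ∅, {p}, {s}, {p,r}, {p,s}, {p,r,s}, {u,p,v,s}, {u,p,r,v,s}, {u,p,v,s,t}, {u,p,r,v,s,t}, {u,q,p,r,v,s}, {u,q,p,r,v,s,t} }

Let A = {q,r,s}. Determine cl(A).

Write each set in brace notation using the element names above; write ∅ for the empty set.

cl via duality: int({u,p,v,t}) = {p}, so X∖{p} = {u,q,r,v,s,t}

{u,q,r,v,s,t}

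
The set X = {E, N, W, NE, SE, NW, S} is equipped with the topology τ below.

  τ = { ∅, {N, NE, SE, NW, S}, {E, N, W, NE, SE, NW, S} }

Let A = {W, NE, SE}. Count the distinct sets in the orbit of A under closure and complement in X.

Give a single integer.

closure: X∖int(X∖A) = X∖∅ = {E, N, W, NE, SE, NW, S}
Let k=closure and c=complement:
  1. A     = {W, NE, SE}
  2. kA    = {E, N, W, NE, SE, NW, S}
  3. cA    = {E, N, NW, S}
  4. ckA   = ∅
— saturated at 4

4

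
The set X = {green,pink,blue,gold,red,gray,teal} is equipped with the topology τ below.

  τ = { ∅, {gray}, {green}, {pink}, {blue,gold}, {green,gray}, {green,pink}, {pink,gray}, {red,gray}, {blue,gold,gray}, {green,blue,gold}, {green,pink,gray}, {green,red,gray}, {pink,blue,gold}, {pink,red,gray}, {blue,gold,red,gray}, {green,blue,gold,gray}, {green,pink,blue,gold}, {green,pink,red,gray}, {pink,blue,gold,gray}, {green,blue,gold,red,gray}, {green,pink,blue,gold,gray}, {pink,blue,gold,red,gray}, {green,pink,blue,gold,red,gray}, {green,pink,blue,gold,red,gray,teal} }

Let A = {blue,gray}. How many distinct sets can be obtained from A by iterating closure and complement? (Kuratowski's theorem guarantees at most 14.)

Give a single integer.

cl via duality: int({green,pink,gold,red,teal}) = {green,pink}, so X∖{green,pink} = {blue,gold,red,gray,teal}
Write k for closure, c for complement:
  1. A     = {blue,gray}
  2. kA    = {blue,gold,red,gray,teal}
  3. cA    = {green,pink,gold,red,teal}
  4. ckA   = {green,pink}
  5. kcA   = {green,pink,blue,gold,red,teal}
  6. kckA  = {green,pink,teal}
  7. ckcA  = {gray}
  8. ckckA = {blue,gold,red,gray}
  9. kckcA = {red,gray,teal}
  10. ckckcA = {green,pink,blue,gold}
  11. kckckcA = {green,pink,blue,gold,teal}
  12. ckckckcA = {red,gray}
applying k or c yields no new set

12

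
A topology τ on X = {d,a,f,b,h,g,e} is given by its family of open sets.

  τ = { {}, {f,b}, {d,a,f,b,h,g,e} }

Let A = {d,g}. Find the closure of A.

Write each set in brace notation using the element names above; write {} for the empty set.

complement {a,f,b,h,e}; its interior {f,b}; cl(A) = X∖{f,b} = {d,a,h,g,e}

{d,a,h,g,e}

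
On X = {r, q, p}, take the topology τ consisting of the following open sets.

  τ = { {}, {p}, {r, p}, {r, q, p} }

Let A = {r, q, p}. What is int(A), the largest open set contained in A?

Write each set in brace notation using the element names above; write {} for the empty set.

interior: largest open inside A is {r, q, p} (from {}, {p}, {r, p}, {r, q, p})

{r, q, p}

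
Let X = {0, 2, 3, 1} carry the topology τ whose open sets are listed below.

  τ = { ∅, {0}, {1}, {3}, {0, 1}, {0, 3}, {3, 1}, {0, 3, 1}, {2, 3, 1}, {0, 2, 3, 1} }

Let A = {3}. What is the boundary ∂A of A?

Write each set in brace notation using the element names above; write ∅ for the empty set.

interior: largest open inside A is {3} (from ∅, {3})
cl via duality: int({0, 2, 1}) = {0, 1}, so X∖{0, 1} = {2, 3}
cl∖int = {2}

{2}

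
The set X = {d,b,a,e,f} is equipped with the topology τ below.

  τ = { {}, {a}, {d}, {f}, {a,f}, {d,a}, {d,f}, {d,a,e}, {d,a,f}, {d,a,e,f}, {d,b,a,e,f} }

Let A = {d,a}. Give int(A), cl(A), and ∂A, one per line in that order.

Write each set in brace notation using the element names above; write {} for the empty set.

interior: largest open inside A is {d,a} (from {}, {d}, {a}, {d,a})
cl via duality: int({b,e,f}) = {f}, so X∖{f} = {d,b,a,e}
cl∖int = {b,e}

int(A) = {d,a}
cl(A)  = {d,b,a,e}
∂A     = {b,e}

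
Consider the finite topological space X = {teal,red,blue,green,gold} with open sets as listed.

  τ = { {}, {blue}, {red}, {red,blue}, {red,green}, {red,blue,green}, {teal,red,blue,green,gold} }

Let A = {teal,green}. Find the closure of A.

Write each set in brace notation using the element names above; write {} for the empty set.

X∖A={red,blue,gold}, int(X∖A)={red,blue}, hence cl(A)={teal,green,gold}

{teal,green,gold}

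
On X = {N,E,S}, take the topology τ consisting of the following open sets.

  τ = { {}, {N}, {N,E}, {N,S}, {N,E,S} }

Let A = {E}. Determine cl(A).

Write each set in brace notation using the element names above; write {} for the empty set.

{E}

closure: X∖int(X∖A) = X∖{N,S} = {E}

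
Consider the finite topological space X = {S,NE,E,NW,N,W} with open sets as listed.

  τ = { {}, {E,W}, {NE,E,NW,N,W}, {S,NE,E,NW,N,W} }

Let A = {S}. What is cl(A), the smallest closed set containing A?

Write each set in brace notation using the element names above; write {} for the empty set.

{S}

cl via duality: int({NE,E,NW,N,W}) = {NE,E,NW,N,W}, so X∖{NE,E,NW,N,W} = {S}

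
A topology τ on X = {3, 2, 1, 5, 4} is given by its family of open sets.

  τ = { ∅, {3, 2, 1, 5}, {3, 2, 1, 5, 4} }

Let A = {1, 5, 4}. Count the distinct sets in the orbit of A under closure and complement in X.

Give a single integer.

4

X∖A={3, 2}, int(X∖A)=∅, hence cl(A)={3, 2, 1, 5, 4}
Orbit (k=closure, c=complement):
  1. A     = {1, 5, 4}
  2. kA    = {3, 2, 1, 5, 4}
  3. cA    = {3, 2}
  4. ckA   = ∅
(closed under both — stop)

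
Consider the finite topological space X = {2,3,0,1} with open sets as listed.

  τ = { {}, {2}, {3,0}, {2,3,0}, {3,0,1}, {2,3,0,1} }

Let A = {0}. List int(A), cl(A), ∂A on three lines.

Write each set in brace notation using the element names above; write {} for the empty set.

open subsets of A: {}; so int(A) = {}
closure: X∖int(X∖A) = X∖{2} = {3,0,1}
∂A = {3,0,1} minus {} = {3,0,1}

int(A) = {}
cl(A)  = {3,0,1}
∂A     = {3,0,1}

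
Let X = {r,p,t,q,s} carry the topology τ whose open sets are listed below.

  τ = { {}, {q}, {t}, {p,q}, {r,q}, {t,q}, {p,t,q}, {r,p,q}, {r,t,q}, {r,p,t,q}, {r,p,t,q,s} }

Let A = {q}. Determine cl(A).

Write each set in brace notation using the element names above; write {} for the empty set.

{r,p,q,s}

cl via duality: int({r,p,t,s}) = {t}, so X∖{t} = {r,p,q,s}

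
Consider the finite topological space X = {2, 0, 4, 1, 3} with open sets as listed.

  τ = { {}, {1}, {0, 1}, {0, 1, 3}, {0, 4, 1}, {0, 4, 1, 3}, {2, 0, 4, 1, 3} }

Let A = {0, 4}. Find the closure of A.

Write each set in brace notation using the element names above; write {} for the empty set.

{2, 0, 4, 3}

complement {2, 1, 3}; its interior {1}; cl(A) = X∖{1} = {2, 0, 4, 3}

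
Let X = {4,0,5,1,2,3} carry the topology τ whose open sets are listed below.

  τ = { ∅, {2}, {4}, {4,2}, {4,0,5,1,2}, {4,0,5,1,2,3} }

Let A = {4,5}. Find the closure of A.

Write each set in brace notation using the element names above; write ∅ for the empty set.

{4,0,5,1,3}

X∖A={0,1,2,3}, int(X∖A)={2}, hence cl(A)={4,0,5,1,3}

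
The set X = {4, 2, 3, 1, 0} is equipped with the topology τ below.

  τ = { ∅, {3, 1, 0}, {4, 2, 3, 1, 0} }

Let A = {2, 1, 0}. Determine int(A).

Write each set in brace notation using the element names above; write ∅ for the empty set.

∅

opens ⊆ A: ∅; union → int = ∅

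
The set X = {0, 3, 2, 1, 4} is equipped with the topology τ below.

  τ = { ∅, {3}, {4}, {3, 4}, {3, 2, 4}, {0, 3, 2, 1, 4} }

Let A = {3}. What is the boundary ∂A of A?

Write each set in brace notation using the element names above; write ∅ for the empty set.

interior: largest open inside A is {3} (from ∅, {3})
cl via duality: int({0, 2, 1, 4}) = {4}, so X∖{4} = {0, 3, 2, 1}
cl∖int = {0, 2, 1}

{0, 2, 1}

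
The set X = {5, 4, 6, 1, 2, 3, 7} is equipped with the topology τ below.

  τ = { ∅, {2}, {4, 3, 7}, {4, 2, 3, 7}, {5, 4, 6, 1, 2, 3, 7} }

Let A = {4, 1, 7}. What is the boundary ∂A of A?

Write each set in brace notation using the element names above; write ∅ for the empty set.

{5, 4, 6, 1, 3, 7}

open subsets of A: ∅; so int(A) = ∅
closure: X∖int(X∖A) = X∖{2} = {5, 4, 6, 1, 3, 7}
∂A = {5, 4, 6, 1, 3, 7} minus ∅ = {5, 4, 6, 1, 3, 7}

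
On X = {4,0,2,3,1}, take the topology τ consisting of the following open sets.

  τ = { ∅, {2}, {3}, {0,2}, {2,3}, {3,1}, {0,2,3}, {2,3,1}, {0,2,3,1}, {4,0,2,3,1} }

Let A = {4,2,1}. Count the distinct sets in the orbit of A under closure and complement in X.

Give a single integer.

10

X∖A={0,3}, int(X∖A)={3}, hence cl(A)={4,0,2,1}
Orbit (k=closure, c=complement):
  1. A     = {4,2,1}
  2. kA    = {4,0,2,1}
  3. cA    = {0,3}
  4. ckA   = {3}
  5. kcA   = {4,0,3,1}
  6. kckA  = {4,3,1}
  7. ckcA  = {2}
  8. ckckA = {0,2}
  9. kckcA = {4,0,2}
  10. ckckcA = {3,1}
(closed under both — stop)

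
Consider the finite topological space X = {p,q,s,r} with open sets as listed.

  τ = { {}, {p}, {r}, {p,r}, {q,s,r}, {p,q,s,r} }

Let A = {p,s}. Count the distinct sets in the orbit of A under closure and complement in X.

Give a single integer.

cl via duality: int({q,r}) = {r}, so X∖{r} = {p,q,s}
Write k for closure, c for complement:
  1. A     = {p,s}
  2. kA    = {p,q,s}
  3. cA    = {q,r}
  4. ckA   = {r}
  5. kcA   = {q,s,r}
  6. ckcA  = {p}
applying k or c yields no new set

6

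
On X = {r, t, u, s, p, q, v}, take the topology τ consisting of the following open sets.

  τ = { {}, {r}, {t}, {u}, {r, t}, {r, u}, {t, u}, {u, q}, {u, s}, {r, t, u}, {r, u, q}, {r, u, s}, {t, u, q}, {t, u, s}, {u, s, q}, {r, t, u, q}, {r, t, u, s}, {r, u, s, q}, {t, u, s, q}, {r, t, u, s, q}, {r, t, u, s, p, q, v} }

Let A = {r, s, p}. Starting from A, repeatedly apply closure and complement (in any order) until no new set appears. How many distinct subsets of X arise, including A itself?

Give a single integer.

8

cl via duality: int({t, u, q, v}) = {t, u, q}, so X∖{t, u, q} = {r, s, p, v}
Write k for closure, c for complement:
  1. A     = {r, s, p}
  2. kA    = {r, s, p, v}
  3. cA    = {t, u, q, v}
  4. ckA   = {t, u, q}
  5. kcA   = {t, u, s, p, q, v}
  6. ckcA  = {r}
  7. kckcA = {r, p, v}
  8. ckckcA = {t, u, s, q}
applying k or c yields no new set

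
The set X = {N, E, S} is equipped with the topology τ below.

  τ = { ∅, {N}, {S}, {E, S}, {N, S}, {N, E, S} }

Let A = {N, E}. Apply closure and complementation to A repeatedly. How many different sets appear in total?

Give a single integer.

4

complement {S}; its interior {S}; cl(A) = X∖{S} = {N, E}
With k = closure, c = complement:
  1. A     = {N, E}
  2. cA    = {S}
  3. kcA   = {E, S}
  4. ckcA  = {N}
k, c of each give nothing new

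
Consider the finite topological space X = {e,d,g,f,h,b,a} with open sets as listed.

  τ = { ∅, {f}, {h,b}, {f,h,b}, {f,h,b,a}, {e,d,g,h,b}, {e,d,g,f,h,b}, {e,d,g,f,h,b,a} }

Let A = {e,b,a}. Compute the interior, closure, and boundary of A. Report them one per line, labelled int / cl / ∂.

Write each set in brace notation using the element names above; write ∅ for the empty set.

int(A) = ∅
cl(A)  = {e,d,g,h,b,a}
∂A     = {e,d,g,h,b,a}

U open, U⊆A: ∅. int(A) = ⋃ = ∅
X∖A={d,g,f,h}, int(X∖A)={f}, hence cl(A)={e,d,g,h,b,a}
∂A: remove int from cl → {e,d,g,h,b,a}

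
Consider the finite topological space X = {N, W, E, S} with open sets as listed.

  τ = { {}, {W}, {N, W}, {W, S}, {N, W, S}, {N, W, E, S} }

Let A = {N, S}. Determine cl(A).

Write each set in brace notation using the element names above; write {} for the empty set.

{N, E, S}

X∖A={W, E}, int(X∖A)={W}, hence cl(A)={N, E, S}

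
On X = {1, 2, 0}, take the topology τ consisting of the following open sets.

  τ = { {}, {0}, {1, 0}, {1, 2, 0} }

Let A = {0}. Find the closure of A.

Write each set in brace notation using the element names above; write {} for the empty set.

{1, 2, 0}

X∖A={1, 2}, int(X∖A)={}, hence cl(A)={1, 2, 0}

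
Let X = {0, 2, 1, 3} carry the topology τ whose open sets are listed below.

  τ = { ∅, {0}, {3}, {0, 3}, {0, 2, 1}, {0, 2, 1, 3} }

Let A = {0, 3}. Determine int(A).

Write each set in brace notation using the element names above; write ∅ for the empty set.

opens ⊆ A: ∅, {3}, {0}, {0, 3}; union → int = {0, 3}

{0, 3}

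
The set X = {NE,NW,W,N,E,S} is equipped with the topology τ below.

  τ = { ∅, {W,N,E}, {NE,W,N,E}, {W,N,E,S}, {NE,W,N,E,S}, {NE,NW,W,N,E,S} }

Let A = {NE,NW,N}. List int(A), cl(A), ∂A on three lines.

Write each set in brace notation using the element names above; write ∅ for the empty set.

opens ⊆ A: ∅; union → int = ∅
complement {W,E,S}; its interior ∅; cl(A) = X∖∅ = {NE,NW,W,N,E,S}
boundary = {NE,NW,W,N,E,S} ∖ ∅ = {NE,NW,W,N,E,S}

int(A) = ∅
cl(A)  = {NE,NW,W,N,E,S}
∂A     = {NE,NW,W,N,E,S}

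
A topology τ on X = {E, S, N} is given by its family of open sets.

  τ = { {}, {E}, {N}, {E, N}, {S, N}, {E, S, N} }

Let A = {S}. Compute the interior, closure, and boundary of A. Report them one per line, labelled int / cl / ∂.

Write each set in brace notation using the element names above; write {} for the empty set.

int(A) = {}
cl(A)  = {S}
∂A     = {S}

interior: largest open inside A is {} (from {})
cl via duality: int({E, N}) = {E, N}, so X∖{E, N} = {S}
cl∖int = {S}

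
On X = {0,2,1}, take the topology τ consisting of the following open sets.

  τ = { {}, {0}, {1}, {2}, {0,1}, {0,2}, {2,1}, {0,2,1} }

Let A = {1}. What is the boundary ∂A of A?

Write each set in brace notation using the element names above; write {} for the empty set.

open subsets of A: {}, {1}; so int(A) = {1}
closure: X∖int(X∖A) = X∖{0,2} = {1}
∂A = {1} minus {1} = {}

{}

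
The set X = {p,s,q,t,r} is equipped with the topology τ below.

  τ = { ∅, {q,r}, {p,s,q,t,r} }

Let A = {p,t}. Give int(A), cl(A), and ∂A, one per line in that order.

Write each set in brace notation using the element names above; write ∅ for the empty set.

open subsets of A: ∅; so int(A) = ∅
closure: X∖int(X∖A) = X∖{q,r} = {p,s,t}
∂A = {p,s,t} minus ∅ = {p,s,t}

int(A) = ∅
cl(A)  = {p,s,t}
∂A     = {p,s,t}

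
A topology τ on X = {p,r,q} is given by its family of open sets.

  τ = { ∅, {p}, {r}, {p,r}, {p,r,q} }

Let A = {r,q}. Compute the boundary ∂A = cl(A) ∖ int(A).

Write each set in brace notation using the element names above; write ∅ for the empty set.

{q}

open subsets of A: ∅, {r}; so int(A) = {r}
closure: X∖int(X∖A) = X∖{p} = {r,q}
∂A = {r,q} minus {r} = {q}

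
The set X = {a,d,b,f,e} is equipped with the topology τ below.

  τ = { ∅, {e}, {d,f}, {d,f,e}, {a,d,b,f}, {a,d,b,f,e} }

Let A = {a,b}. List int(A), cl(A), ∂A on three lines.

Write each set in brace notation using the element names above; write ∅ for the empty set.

U open, U⊆A: ∅. int(A) = ⋃ = ∅
X∖A={d,f,e}, int(X∖A)={d,f,e}, hence cl(A)={a,b}
∂A: remove int from cl → {a,b}

int(A) = ∅
cl(A)  = {a,b}
∂A     = {a,b}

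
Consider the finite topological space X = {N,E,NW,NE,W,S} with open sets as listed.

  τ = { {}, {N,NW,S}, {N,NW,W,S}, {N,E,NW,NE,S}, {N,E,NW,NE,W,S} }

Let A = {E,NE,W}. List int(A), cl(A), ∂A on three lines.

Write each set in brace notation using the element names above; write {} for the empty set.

int(A) = {}
cl(A)  = {E,NE,W}
∂A     = {E,NE,W}

U open, U⊆A: {}. int(A) = ⋃ = {}
X∖A={N,NW,S}, int(X∖A)={N,NW,S}, hence cl(A)={E,NE,W}
∂A: remove int from cl → {E,NE,W}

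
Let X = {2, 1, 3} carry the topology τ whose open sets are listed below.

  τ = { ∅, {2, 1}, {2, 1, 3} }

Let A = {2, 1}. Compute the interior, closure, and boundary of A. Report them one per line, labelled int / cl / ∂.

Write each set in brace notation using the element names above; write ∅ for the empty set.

int(A) = {2, 1}
cl(A)  = {2, 1, 3}
∂A     = {3}

interior: largest open inside A is {2, 1} (from ∅, {2, 1})
cl via duality: int({3}) = ∅, so X∖∅ = {2, 1, 3}
cl∖int = {3}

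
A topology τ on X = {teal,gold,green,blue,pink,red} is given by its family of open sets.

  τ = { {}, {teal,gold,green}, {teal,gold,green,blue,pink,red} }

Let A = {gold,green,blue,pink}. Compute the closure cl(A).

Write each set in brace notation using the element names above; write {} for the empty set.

{teal,gold,green,blue,pink,red}

complement {teal,red}; its interior {}; cl(A) = X∖{} = {teal,gold,green,blue,pink,red}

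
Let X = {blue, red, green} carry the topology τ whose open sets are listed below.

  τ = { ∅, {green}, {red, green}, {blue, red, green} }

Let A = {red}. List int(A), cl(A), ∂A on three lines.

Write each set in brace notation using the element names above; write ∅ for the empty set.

int(A) = ∅
cl(A)  = {blue, red}
∂A     = {blue, red}

U open, U⊆A: ∅. int(A) = ⋃ = ∅
X∖A={blue, green}, int(X∖A)={green}, hence cl(A)={blue, red}
∂A: remove int from cl → {blue, red}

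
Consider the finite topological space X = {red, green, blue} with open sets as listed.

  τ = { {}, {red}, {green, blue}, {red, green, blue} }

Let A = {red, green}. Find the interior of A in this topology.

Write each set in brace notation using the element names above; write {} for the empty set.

{red}

U open, U⊆A: {}, {red}. int(A) = ⋃ = {red}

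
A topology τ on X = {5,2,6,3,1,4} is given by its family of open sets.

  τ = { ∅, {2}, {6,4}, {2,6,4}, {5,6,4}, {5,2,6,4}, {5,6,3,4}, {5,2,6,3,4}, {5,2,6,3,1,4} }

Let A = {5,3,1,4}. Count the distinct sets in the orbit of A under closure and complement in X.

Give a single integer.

X∖A={2,6}, int(X∖A)={2}, hence cl(A)={5,6,3,1,4}
Orbit (k=closure, c=complement):
  1. A     = {5,3,1,4}
  2. kA    = {5,6,3,1,4}
  3. cA    = {2,6}
  4. ckA   = {2}
  5. kcA   = {5,2,6,3,1,4}
  6. kckA  = {2,1}
  7. ckcA  = ∅
  8. ckckA = {5,6,3,4}
(closed under both — stop)

8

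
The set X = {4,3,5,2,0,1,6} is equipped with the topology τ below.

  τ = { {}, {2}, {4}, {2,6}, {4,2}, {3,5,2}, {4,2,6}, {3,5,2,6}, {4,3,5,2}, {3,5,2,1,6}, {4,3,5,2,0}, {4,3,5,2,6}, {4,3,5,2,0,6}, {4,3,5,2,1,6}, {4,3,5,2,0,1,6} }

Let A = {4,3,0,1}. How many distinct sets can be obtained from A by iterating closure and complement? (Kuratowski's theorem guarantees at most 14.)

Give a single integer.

cl via duality: int({5,2,6}) = {2,6}, so X∖{2,6} = {4,3,5,0,1}
Write k for closure, c for complement:
  1. A     = {4,3,0,1}
  2. kA    = {4,3,5,0,1}
  3. cA    = {5,2,6}
  4. ckA   = {2,6}
  5. kcA   = {3,5,2,0,1,6}
  6. ckcA  = {4}
  7. kckcA = {4,0}
  8. ckckcA = {3,5,2,1,6}
applying k or c yields no new set

8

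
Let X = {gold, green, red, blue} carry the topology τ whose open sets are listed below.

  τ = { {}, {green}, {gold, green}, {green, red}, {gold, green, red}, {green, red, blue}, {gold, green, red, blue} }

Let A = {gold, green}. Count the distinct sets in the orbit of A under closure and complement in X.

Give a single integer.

4

cl via duality: int({red, blue}) = {}, so X∖{} = {gold, green, red, blue}
Write k for closure, c for complement:
  1. A     = {gold, green}
  2. kA    = {gold, green, red, blue}
  3. cA    = {red, blue}
  4. ckA   = {}
applying k or c yields no new set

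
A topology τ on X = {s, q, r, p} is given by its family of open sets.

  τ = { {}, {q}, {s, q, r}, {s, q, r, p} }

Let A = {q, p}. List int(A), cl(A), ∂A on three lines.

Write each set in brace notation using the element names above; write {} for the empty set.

open subsets of A: {}, {q}; so int(A) = {q}
closure: X∖int(X∖A) = X∖{} = {s, q, r, p}
∂A = {s, q, r, p} minus {q} = {s, r, p}

int(A) = {q}
cl(A)  = {s, q, r, p}
∂A     = {s, r, p}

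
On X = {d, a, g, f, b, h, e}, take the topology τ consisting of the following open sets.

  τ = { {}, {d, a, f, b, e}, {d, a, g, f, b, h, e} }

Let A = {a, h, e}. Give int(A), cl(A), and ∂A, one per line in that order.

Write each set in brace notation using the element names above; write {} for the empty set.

int(A) = {}
cl(A)  = {d, a, g, f, b, h, e}
∂A     = {d, a, g, f, b, h, e}

open subsets of A: {}; so int(A) = {}
closure: X∖int(X∖A) = X∖{} = {d, a, g, f, b, h, e}
∂A = {d, a, g, f, b, h, e} minus {} = {d, a, g, f, b, h, e}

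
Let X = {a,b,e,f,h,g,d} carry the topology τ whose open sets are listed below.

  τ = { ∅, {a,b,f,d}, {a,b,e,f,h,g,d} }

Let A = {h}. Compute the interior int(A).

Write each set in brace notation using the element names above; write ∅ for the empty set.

open subsets of A: ∅; so int(A) = ∅

∅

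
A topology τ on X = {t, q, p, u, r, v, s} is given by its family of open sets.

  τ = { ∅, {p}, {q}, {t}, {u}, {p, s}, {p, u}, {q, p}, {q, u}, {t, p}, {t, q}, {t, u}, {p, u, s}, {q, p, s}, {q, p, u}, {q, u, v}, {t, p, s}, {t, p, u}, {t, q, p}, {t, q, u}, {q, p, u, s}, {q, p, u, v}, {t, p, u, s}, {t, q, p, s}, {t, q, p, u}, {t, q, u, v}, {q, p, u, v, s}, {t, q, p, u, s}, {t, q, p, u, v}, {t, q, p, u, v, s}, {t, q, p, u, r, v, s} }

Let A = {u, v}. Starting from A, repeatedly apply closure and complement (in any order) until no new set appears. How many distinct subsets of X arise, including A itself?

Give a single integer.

6

cl via duality: int({t, q, p, r, s}) = {t, q, p, s}, so X∖{t, q, p, s} = {u, r, v}
Write k for closure, c for complement:
  1. A     = {u, v}
  2. kA    = {u, r, v}
  3. cA    = {t, q, p, r, s}
  4. ckA   = {t, q, p, s}
  5. kcA   = {t, q, p, r, v, s}
  6. ckcA  = {u}
applying k or c yields no new set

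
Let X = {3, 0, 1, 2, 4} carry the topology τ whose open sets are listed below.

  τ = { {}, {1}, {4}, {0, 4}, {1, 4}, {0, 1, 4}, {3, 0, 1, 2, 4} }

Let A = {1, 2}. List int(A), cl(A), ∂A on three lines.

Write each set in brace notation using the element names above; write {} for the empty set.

int(A) = {1}
cl(A)  = {3, 1, 2}
∂A     = {3, 2}

interior: largest open inside A is {1} (from {}, {1})
cl via duality: int({3, 0, 4}) = {0, 4}, so X∖{0, 4} = {3, 1, 2}
cl∖int = {3, 2}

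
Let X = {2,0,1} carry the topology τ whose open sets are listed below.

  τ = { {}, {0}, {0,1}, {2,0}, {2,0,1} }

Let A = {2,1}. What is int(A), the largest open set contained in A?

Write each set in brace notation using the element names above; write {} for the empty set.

{}

opens ⊆ A: {}; union → int = {}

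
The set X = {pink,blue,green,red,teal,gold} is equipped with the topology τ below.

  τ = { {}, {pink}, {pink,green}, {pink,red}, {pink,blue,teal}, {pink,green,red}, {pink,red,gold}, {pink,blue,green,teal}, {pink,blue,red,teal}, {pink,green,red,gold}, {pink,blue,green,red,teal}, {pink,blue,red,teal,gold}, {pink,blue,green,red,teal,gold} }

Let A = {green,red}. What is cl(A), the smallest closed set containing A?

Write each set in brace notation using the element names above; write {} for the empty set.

{green,red,gold}

closure: X∖int(X∖A) = X∖{pink,blue,teal} = {green,red,gold}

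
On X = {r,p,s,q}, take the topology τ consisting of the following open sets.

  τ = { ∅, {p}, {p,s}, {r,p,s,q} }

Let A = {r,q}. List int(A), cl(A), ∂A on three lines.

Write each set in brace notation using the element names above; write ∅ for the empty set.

opens ⊆ A: ∅; union → int = ∅
complement {p,s}; its interior {p,s}; cl(A) = X∖{p,s} = {r,q}
boundary = {r,q} ∖ ∅ = {r,q}

int(A) = ∅
cl(A)  = {r,q}
∂A     = {r,q}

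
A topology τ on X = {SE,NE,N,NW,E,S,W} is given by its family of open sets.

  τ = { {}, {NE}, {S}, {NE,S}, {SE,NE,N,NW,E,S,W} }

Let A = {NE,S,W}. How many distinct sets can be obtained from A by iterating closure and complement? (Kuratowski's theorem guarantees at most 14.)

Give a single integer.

closure: X∖int(X∖A) = X∖{} = {SE,NE,N,NW,E,S,W}
Let k=closure and c=complement:
  1. A     = {NE,S,W}
  2. kA    = {SE,NE,N,NW,E,S,W}
  3. cA    = {SE,N,NW,E}
  4. ckA   = {}
  5. kcA   = {SE,N,NW,E,W}
  6. ckcA  = {NE,S}
— saturated at 6

6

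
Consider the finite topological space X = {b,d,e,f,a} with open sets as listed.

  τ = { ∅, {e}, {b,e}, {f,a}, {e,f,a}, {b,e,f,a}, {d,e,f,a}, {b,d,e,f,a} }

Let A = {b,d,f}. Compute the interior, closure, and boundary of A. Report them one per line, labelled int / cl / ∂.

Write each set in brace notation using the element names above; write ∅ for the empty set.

int(A) = ∅
cl(A)  = {b,d,f,a}
∂A     = {b,d,f,a}

interior: largest open inside A is ∅ (from ∅)
cl via duality: int({e,a}) = {e}, so X∖{e} = {b,d,f,a}
cl∖int = {b,d,f,a}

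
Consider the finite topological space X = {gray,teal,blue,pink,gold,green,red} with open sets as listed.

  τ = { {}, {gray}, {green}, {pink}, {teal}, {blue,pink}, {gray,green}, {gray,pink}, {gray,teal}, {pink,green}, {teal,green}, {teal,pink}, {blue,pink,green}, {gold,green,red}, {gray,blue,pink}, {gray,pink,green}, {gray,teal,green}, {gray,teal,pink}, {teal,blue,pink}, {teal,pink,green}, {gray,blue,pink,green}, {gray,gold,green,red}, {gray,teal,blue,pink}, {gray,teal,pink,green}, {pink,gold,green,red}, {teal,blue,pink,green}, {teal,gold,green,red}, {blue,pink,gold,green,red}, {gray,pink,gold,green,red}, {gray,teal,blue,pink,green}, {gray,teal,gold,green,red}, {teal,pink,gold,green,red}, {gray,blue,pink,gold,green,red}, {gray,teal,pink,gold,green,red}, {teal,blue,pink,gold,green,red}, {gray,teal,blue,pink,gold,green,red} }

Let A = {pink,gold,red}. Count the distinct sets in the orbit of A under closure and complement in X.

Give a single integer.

cl via duality: int({gray,teal,blue,green}) = {gray,teal,green}, so X∖{gray,teal,green} = {blue,pink,gold,red}
Write k for closure, c for complement:
  1. A     = {pink,gold,red}
  2. kA    = {blue,pink,gold,red}
  3. cA    = {gray,teal,blue,green}
  4. ckA   = {gray,teal,green}
  5. kcA   = {gray,teal,blue,gold,green,red}
  6. kckA  = {gray,teal,gold,green,red}
  7. ckcA  = {pink}
  8. ckckA = {blue,pink}
applying k or c yields no new set

8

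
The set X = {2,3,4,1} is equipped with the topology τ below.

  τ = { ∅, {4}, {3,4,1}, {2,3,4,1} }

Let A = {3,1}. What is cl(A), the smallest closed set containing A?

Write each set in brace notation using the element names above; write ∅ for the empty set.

{2,3,1}

closure: X∖int(X∖A) = X∖{4} = {2,3,1}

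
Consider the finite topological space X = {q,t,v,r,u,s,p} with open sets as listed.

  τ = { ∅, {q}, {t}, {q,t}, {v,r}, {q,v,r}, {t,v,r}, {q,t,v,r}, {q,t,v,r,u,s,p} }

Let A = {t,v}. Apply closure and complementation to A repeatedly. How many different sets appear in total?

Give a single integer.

10

cl via duality: int({q,r,u,s,p}) = {q}, so X∖{q} = {t,v,r,u,s,p}
Write k for closure, c for complement:
  1. A     = {t,v}
  2. kA    = {t,v,r,u,s,p}
  3. cA    = {q,r,u,s,p}
  4. ckA   = {q}
  5. kcA   = {q,v,r,u,s,p}
  6. kckA  = {q,u,s,p}
  7. ckcA  = {t}
  8. ckckA = {t,v,r}
  9. kckcA = {t,u,s,p}
  10. ckckcA = {q,v,r}
applying k or c yields no new set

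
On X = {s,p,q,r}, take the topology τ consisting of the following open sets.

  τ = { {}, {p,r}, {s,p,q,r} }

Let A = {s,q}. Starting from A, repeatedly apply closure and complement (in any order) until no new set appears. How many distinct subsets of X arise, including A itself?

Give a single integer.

X∖A={p,r}, int(X∖A)={p,r}, hence cl(A)={s,q}
Orbit (k=closure, c=complement):
  1. A     = {s,q}
  2. cA    = {p,r}
  3. kcA   = {s,p,q,r}
  4. ckcA  = {}
(closed under both — stop)

4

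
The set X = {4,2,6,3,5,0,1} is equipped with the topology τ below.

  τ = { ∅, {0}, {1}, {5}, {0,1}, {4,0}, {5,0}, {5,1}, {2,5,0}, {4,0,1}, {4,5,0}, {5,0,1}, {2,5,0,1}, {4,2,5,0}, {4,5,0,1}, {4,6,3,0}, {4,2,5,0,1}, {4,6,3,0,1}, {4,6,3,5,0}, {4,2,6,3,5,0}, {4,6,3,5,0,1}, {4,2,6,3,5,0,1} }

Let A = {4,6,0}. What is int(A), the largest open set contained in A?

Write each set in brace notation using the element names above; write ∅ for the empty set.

open subsets of A: ∅, {0}, {4,0}; so int(A) = {4,0}

{4,0}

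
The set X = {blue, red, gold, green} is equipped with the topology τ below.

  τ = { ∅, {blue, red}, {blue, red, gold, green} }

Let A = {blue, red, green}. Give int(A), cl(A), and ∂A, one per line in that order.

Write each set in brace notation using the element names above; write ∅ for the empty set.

open subsets of A: ∅, {blue, red}; so int(A) = {blue, red}
closure: X∖int(X∖A) = X∖∅ = {blue, red, gold, green}
∂A = {blue, red, gold, green} minus {blue, red} = {gold, green}

int(A) = {blue, red}
cl(A)  = {blue, red, gold, green}
∂A     = {gold, green}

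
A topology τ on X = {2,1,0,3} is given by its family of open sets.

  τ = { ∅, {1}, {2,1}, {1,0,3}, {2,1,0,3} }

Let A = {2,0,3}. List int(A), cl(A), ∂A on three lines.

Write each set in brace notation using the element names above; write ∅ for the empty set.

int(A) = ∅
cl(A)  = {2,0,3}
∂A     = {2,0,3}

interior: largest open inside A is ∅ (from ∅)
cl via duality: int({1}) = {1}, so X∖{1} = {2,0,3}
cl∖int = {2,0,3}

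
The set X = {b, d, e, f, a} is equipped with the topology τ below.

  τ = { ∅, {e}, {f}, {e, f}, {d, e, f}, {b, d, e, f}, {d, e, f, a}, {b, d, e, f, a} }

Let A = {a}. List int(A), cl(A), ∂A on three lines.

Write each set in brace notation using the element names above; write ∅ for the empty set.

opens ⊆ A: ∅; union → int = ∅
complement {b, d, e, f}; its interior {b, d, e, f}; cl(A) = X∖{b, d, e, f} = {a}
boundary = {a} ∖ ∅ = {a}

int(A) = ∅
cl(A)  = {a}
∂A     = {a}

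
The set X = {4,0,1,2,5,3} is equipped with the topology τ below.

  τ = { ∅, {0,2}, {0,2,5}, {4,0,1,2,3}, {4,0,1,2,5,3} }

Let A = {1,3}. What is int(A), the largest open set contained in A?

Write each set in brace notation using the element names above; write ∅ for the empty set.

interior: largest open inside A is ∅ (from ∅)

∅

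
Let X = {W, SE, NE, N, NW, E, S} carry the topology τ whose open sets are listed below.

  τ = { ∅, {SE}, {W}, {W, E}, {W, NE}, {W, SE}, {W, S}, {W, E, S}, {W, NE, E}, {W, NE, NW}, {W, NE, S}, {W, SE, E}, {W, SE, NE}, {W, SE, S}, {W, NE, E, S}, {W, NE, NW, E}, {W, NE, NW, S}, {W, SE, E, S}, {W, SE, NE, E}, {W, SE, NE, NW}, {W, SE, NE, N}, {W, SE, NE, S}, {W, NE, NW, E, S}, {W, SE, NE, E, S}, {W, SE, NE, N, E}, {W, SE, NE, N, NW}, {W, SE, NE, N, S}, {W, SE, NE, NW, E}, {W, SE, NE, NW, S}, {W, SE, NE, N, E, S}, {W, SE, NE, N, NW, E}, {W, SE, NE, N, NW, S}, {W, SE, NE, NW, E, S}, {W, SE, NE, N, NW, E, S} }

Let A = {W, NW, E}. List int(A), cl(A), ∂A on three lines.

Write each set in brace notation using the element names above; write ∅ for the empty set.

interior: largest open inside A is {W, E} (from ∅, {W}, {W, E})
cl via duality: int({SE, NE, N, S}) = {SE}, so X∖{SE} = {W, NE, N, NW, E, S}
cl∖int = {NE, N, NW, S}

int(A) = {W, E}
cl(A)  = {W, NE, N, NW, E, S}
∂A     = {NE, N, NW, S}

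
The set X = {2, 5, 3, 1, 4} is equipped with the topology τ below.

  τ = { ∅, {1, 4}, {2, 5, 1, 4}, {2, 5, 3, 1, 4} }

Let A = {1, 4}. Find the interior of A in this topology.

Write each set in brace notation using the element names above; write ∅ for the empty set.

opens ⊆ A: ∅, {1, 4}; union → int = {1, 4}

{1, 4}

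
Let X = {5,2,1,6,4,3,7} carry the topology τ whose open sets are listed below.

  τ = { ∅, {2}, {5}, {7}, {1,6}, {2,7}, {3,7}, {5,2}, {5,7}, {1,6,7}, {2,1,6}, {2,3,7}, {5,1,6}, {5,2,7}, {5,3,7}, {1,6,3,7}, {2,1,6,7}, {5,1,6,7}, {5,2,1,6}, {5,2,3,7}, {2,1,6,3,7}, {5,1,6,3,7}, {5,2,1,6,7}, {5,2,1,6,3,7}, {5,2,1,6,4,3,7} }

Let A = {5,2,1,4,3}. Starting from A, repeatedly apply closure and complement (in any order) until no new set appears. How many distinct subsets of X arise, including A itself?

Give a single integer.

cl via duality: int({6,7}) = {7}, so X∖{7} = {5,2,1,6,4,3}
Write k for closure, c for complement:
  1. A     = {5,2,1,4,3}
  2. kA    = {5,2,1,6,4,3}
  3. cA    = {6,7}
  4. ckA   = {7}
  5. kcA   = {1,6,4,3,7}
  6. kckA  = {4,3,7}
  7. ckcA  = {5,2}
  8. ckckA = {5,2,1,6}
  9. kckcA = {5,2,4}
  10. kckckA = {5,2,1,6,4}
  11. ckckcA = {1,6,3,7}
  12. ckckckA = {3,7}
applying k or c yields no new set

12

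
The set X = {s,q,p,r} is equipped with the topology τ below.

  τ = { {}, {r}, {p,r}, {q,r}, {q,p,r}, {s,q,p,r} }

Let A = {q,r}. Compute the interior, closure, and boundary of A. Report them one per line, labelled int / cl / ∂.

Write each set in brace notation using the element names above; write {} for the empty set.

interior: largest open inside A is {q,r} (from {}, {r}, {q,r})
cl via duality: int({s,p}) = {}, so X∖{} = {s,q,p,r}
cl∖int = {s,p}

int(A) = {q,r}
cl(A)  = {s,q,p,r}
∂A     = {s,p}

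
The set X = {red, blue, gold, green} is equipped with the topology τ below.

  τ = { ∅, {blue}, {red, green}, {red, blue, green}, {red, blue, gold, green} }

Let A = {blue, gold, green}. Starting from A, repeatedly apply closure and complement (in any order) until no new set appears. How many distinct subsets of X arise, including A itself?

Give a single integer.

8

X∖A={red}, int(X∖A)=∅, hence cl(A)={red, blue, gold, green}
Orbit (k=closure, c=complement):
  1. A     = {blue, gold, green}
  2. kA    = {red, blue, gold, green}
  3. cA    = {red}
  4. ckA   = ∅
  5. kcA   = {red, gold, green}
  6. ckcA  = {blue}
  7. kckcA = {blue, gold}
  8. ckckcA = {red, green}
(closed under both — stop)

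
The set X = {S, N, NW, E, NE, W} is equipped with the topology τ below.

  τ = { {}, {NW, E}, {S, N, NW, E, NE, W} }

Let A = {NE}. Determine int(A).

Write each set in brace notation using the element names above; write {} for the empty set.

interior: largest open inside A is {} (from {})

{}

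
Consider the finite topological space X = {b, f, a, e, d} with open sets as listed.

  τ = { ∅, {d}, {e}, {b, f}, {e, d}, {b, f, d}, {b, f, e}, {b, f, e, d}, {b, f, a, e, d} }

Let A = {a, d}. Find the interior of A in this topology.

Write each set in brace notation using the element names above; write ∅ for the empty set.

{d}

U open, U⊆A: ∅, {d}. int(A) = ⋃ = {d}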